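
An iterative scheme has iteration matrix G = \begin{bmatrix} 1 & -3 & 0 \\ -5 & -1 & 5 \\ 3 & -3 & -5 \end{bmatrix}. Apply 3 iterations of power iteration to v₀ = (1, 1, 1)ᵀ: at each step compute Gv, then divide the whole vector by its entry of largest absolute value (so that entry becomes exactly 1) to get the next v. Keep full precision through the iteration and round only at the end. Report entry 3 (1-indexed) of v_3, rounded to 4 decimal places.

Gv0 = (-2.00000, -1.00000, -5.00000); divide by -5.00000 → v1 = (0.40000, 0.20000, 1.00000)
Gv1 = (-0.20000, 2.80000, -4.40000); divide by -4.40000 → v2 = (0.04545, -0.63636, 1.00000)
Gv2 = (1.95455, 5.40909, -2.95455); divide by 5.40909 → v3 = (0.36134, 1.00000, -0.54622)
Requested entry of v3: -65/119 = -0.5462

-0.5462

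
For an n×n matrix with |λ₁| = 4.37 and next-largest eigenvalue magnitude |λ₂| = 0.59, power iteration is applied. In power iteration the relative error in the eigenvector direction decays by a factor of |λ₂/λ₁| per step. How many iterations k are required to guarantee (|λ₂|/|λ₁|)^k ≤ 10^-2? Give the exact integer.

|λ₂/λ₁| = 0.59/4.37 = 0.13501
Need k ≥ ln(10^-2) / ln(0.13501) = -4.6052 / -2.0024 ≈ 2.300
Smallest integer k satisfying the bound: 3

3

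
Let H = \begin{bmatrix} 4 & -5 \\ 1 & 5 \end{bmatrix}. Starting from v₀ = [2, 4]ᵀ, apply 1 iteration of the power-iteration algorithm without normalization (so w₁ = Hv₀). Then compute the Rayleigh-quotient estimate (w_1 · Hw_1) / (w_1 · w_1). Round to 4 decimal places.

w1 = Hv₀ = (-12, 22)
Hw1 = (-158, 98)
w1·Hw1 = (-12)·(-158) + 22·98 = 4052; w1·w1 = (-12)·(-12) + 22·22 = 628
λ ≈ 4052/628 = 6.4522

λ ≈ 6.4522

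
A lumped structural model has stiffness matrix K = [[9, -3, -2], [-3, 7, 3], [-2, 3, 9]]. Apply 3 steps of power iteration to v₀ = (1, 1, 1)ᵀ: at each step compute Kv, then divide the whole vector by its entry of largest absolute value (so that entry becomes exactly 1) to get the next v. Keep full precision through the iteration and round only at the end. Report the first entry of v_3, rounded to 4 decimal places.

-0.3972

Kv0 = (4.00000, 7.00000, 10.00000); divide by 10.00000 → v1 = (0.40000, 0.70000, 1.00000)
Kv1 = (-0.50000, 6.70000, 10.30000); divide by 10.30000 → v2 = (-0.04854, 0.65049, 1.00000)
Kv2 = (-4.38835, 7.69903, 11.04854); divide by 11.04854 → v3 = (-0.39719, 0.69684, 1.00000)
Requested entry of v3: -452/1138 = -0.3972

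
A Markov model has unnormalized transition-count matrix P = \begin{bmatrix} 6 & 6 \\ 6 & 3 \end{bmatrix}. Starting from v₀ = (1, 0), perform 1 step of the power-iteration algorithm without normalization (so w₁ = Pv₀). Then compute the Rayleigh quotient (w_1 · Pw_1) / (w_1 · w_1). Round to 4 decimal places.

w1 = Pv₀ = (6, 6)
Pw1 = (72, 54)
w1·Pw1 = 6·72 + 6·54 = 756; w1·w1 = 6·6 + 6·6 = 72
λ ≈ 756/72 = 10.5000

λ ≈ 10.5000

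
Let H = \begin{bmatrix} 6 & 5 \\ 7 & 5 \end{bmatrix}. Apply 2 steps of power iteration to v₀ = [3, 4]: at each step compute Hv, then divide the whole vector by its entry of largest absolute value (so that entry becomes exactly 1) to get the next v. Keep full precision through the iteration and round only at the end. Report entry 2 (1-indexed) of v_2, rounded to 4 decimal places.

1.0000

Hv0 = (38.00000, 41.00000); divide by 41.00000 → v1 = (0.92683, 1.00000)
Hv1 = (10.56098, 11.48780); divide by 11.48780 → v2 = (0.91932, 1.00000)
Requested entry of v2: 471/471 = 1.0000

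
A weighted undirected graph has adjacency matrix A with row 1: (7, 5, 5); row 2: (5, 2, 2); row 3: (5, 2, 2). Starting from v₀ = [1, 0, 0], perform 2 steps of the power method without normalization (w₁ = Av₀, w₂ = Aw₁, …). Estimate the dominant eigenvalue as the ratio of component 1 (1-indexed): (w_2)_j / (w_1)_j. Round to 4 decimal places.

w1 = Av₀ = (7·1 + 5·0 + 5·0; 5·1 + 2·0 + 2·0; 5·1 + 2·0 + 2·0) = (7, 5, 5)
w2 = Aw1 = (7·7 + 5·5 + 5·5; 5·7 + 2·5 + 2·5; 5·7 + 2·5 + 2·5) = (99, 55, 55)
Ratio at component: 99 / 7 = 14.1429

λ ≈ 14.1429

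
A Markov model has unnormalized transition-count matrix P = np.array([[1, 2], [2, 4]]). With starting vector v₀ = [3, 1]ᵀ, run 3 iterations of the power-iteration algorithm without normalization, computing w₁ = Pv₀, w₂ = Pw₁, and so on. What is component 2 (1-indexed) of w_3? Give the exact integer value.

250

w1 = Pv₀ = (1·3 + 2·1; 2·3 + 4·1) = (5, 10)
w2 = Pw1 = (1·5 + 2·10; 2·5 + 4·10) = (25, 50)
w3 = Pw2 = (125, 250)
The requested component of w3 is 250.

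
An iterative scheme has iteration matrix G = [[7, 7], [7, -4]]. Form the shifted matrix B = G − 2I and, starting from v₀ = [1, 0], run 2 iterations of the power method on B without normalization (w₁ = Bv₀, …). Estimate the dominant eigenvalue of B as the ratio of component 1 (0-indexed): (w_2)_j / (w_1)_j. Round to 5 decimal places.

-1.00000

B = G − 2I has rows (5, 7); (7, -6)
w1 = Bv₀ = (5, 7)
w2 = Bw1 = (74, -7)
Ratio: -7/7 = -1.00000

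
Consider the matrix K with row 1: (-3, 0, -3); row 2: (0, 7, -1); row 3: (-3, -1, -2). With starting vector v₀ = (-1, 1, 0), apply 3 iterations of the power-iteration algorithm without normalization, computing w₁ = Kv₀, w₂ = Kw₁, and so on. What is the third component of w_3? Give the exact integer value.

38

w1 = Kv₀ = ((-3)·(-1) + 0·1 + (-3)·0; 0·(-1) + 7·1 + (-1)·0; (-3)·(-1) + (-1)·1 + (-2)·0) = (3, 7, 2)
w2 = Kw1 = ((-3)·3 + 0·7 + (-3)·2; 0·3 + 7·7 + (-1)·2; (-3)·3 + (-1)·7 + (-2)·2) = (-15, 47, -20)
w3 = Kw2 = (105, 349, 38)
The requested component of w3 is 38.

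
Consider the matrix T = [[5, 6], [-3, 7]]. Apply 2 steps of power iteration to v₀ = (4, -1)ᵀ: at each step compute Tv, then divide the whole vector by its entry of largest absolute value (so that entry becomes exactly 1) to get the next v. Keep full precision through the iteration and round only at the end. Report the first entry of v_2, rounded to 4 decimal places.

Tv0 = (14.00000, -19.00000); divide by -19.00000 → v1 = (-0.73684, 1.00000)
Tv1 = (2.31579, 9.21053); divide by 9.21053 → v2 = (0.25143, 1.00000)
Requested entry of v2: -44/-175 = 0.2514

0.2514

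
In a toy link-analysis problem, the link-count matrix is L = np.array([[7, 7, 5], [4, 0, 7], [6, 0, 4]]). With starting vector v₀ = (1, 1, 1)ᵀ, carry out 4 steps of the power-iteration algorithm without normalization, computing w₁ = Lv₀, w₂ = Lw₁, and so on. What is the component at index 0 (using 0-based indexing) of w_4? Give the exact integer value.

w1 = Lv₀ = (7·1 + 7·1 + 5·1; 4·1 + 0·1 + 7·1; 6·1 + 0·1 + 4·1) = (19, 11, 10)
w2 = Lw1 = (7·19 + 7·11 + 5·10; 4·19 + 0·11 + 7·10; 6·19 + 0·11 + 4·10) = (260, 146, 154)
w3 = Lw2 = (3612, 2118, 2176)
w4 = Lw3 = (50990, 29680, 30376)
The requested component of w4 is 50990.

50990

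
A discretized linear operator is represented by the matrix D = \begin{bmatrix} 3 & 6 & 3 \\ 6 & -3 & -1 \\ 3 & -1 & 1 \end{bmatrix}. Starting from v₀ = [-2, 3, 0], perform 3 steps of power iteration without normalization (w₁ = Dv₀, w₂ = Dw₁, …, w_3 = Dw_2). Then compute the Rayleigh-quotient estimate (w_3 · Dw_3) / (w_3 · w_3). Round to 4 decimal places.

λ ≈ -7.3126

w1 = Dv₀ = (12, -21, -9)
w2 = Dw1 = (-117, 144, 48)
w3 = Dw2 = (657, -1182, -447)
Dw3 = (-6462, 7935, 2706)
w3·Dw3 = 657·(-6462) + (-1182)·7935 + (-447)·2706 = -14834286; w3·w3 = 657·657 + (-1182)·(-1182) + (-447)·(-447) = 2028582
λ ≈ -14834286/2028582 = -7.3126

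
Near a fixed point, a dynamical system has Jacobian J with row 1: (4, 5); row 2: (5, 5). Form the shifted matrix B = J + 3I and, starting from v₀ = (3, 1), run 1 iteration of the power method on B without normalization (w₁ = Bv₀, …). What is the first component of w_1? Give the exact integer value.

26

B = J + 3I has rows (7, 5); (5, 8)
w1 = Bv₀ = (26, 23)
Requested component of w1: 26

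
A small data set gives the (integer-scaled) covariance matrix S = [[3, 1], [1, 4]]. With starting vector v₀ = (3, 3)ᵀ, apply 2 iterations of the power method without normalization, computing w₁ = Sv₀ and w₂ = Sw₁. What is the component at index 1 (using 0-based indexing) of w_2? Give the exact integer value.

72

w1 = Sv₀ = (12, 15)
w2 = Sw1 = (51, 72)
The requested component of w2 is 72.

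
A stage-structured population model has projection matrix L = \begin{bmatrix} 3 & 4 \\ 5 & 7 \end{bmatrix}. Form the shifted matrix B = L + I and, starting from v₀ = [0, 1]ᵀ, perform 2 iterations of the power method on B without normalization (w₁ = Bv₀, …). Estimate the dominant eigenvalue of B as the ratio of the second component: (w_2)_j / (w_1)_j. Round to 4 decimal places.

10.5000

B = L + I has rows (4, 4); (5, 8)
w1 = Bv₀ = (4·0 + 4·1; 5·0 + 8·1) = (4, 8)
w2 = Bw1 = (4·4 + 4·8; 5·4 + 8·8) = (48, 84)
Ratio: 84/8 = 10.5000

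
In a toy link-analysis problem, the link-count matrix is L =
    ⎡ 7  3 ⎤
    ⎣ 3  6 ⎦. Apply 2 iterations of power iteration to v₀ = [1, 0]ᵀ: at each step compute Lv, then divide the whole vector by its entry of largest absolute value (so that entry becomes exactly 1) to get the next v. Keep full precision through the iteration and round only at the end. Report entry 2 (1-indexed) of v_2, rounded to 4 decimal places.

Lv0 = (7.00000, 3.00000); divide by 7.00000 → v1 = (1.00000, 0.42857)
Lv1 = (8.28571, 5.57143); divide by 8.28571 → v2 = (1.00000, 0.67241)
Requested entry of v2: 39/58 = 0.6724

0.6724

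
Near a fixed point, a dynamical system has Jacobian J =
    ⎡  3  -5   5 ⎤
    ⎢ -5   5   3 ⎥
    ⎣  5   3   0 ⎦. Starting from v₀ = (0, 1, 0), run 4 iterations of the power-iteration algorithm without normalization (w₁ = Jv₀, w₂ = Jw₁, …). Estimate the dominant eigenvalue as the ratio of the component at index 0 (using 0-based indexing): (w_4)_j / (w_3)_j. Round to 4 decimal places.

w1 = Jv₀ = (-5, 5, 3)
w2 = Jw1 = (-25, 59, -10)
w3 = Jw2 = (-420, 390, 52)
w4 = Jw3 = (-2950, 4206, -930)
Ratio at component: -2950 / -420 = 7.0238

7.0238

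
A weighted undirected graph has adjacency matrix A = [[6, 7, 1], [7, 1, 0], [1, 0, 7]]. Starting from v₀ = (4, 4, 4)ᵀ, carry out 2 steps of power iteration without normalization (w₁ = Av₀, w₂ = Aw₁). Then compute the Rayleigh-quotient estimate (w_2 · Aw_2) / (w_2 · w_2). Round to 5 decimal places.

w1 = Av₀ = (56, 32, 32)
w2 = Aw1 = (592, 424, 280)
Aw2 = (6800, 4568, 2552)
w2·Aw2 = 592·6800 + 424·4568 + 280·2552 = 6676992; w2·w2 = 592·592 + 424·424 + 280·280 = 608640
λ ≈ 6676992/608640 = 10.97035

λ ≈ 10.97035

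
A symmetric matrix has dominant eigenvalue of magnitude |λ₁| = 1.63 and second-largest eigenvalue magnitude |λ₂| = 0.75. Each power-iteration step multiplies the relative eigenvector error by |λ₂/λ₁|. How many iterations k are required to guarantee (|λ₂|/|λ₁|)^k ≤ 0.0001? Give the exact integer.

|λ₂/λ₁| = 0.75/1.63 = 0.46012
Need k ≥ ln(0.0001) / ln(0.46012) = -9.2103 / -0.7763 ≈ 11.865
Smallest integer k satisfying the bound: 12

12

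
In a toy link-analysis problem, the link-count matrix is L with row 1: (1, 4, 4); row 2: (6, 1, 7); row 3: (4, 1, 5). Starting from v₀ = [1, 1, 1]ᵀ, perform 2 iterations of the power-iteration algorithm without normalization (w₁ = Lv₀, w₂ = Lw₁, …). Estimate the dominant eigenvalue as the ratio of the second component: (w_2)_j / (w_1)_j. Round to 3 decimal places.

w1 = Lv₀ = (9, 14, 10)
w2 = Lw1 = (105, 138, 100)
Ratio at component: 138 / 14 = 9.857

λ ≈ 9.857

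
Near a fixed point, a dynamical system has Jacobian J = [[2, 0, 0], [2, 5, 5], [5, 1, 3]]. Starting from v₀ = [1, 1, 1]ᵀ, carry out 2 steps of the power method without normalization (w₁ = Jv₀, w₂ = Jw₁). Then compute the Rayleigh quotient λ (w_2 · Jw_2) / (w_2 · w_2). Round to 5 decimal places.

w1 = Jv₀ = (2·1 + 0·1 + 0·1; 2·1 + 5·1 + 5·1; 5·1 + 1·1 + 3·1) = (2, 12, 9)
w2 = Jw1 = (2·2 + 0·12 + 0·9; 2·2 + 5·12 + 5·9; 5·2 + 1·12 + 3·9) = (4, 109, 49)
Jw2 = (8, 798, 276)
w2·Jw2 = 4·8 + 109·798 + 49·276 = 100538; w2·w2 = 4·4 + 109·109 + 49·49 = 14298
λ ≈ 100538/14298 = 7.03161

7.03161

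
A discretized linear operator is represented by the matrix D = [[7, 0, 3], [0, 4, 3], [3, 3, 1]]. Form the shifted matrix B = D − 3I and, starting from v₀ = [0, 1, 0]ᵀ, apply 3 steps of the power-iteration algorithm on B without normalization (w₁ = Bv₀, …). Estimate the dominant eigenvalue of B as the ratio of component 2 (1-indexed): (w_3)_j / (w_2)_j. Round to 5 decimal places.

0.10000

B = D − 3I has rows (4, 0, 3); (0, 1, 3); (3, 3, -2)
w1 = Bv₀ = (0, 1, 3)
w2 = Bw1 = (9, 10, -3)
w3 = Bw2 = (27, 1, 63)
Ratio: 1/10 = 0.10000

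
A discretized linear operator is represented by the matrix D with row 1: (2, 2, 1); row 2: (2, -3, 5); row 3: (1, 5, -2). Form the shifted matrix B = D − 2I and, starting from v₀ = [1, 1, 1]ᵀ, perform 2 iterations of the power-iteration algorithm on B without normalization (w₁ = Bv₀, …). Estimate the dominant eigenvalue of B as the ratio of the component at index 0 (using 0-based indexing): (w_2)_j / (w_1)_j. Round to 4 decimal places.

μ ≈ 2.0000

B = D − 2I has rows (0, 2, 1); (2, -5, 5); (1, 5, -4)
w1 = Bv₀ = (3, 2, 2)
w2 = Bw1 = (6, 6, 5)
Ratio: 6/3 = 2.0000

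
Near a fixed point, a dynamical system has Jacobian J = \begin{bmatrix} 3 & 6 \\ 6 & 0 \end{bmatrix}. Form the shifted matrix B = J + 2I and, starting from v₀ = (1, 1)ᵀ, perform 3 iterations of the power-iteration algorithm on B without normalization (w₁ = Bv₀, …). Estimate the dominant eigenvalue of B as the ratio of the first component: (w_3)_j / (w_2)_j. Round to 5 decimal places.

B = J + 2I has rows (5, 6); (6, 2)
w1 = Bv₀ = (5·1 + 6·1; 6·1 + 2·1) = (11, 8)
w2 = Bw1 = (5·11 + 6·8; 6·11 + 2·8) = (103, 82)
w3 = Bw2 = (1007, 782)
Ratio: 1007/103 = 9.77670

9.77670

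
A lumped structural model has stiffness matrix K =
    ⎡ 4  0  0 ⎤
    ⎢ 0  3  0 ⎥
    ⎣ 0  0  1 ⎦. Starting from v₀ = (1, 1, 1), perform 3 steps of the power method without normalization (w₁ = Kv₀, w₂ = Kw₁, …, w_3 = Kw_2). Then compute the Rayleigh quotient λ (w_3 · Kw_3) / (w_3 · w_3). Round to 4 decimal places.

λ ≈ 3.8483

w1 = Kv₀ = (4·1 + 0·1 + 0·1; 0·1 + 3·1 + 0·1; 0·1 + 0·1 + 1·1) = (4, 3, 1)
w2 = Kw1 = (4·4 + 0·3 + 0·1; 0·4 + 3·3 + 0·1; 0·4 + 0·3 + 1·1) = (16, 9, 1)
w3 = Kw2 = (64, 27, 1)
Kw3 = (256, 81, 1)
w3·Kw3 = 64·256 + 27·81 + 1·1 = 18572; w3·w3 = 64·64 + 27·27 + 1·1 = 4826
λ ≈ 18572/4826 = 3.8483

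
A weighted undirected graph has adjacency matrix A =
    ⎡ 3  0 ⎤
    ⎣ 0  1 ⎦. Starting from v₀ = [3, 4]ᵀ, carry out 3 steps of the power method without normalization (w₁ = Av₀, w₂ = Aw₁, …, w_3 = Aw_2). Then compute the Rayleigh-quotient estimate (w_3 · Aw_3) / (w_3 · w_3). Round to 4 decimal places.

λ ≈ 2.9951

w1 = Av₀ = (3·3 + 0·4; 0·3 + 1·4) = (9, 4)
w2 = Aw1 = (3·9 + 0·4; 0·9 + 1·4) = (27, 4)
w3 = Aw2 = (81, 4)
Aw3 = (243, 4)
w3·Aw3 = 81·243 + 4·4 = 19699; w3·w3 = 81·81 + 4·4 = 6577
λ ≈ 19699/6577 = 2.9951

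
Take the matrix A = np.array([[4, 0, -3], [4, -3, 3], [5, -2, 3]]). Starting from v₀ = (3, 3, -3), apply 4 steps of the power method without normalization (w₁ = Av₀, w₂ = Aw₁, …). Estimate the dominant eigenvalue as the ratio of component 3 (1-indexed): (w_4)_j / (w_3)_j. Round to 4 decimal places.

w1 = Av₀ = (4·3 + 0·3 + (-3)·(-3); 4·3 + (-3)·3 + 3·(-3); 5·3 + (-2)·3 + 3·(-3)) = (21, -6, 0)
w2 = Aw1 = (4·21 + 0·(-6) + (-3)·0; 4·21 + (-3)·(-6) + 3·0; 5·21 + (-2)·(-6) + 3·0) = (84, 102, 117)
w3 = Aw2 = (-15, 381, 567)
w4 = Aw3 = (-1761, 498, 864)
Ratio at component: 864 / 567 = 1.5238

λ ≈ 1.5238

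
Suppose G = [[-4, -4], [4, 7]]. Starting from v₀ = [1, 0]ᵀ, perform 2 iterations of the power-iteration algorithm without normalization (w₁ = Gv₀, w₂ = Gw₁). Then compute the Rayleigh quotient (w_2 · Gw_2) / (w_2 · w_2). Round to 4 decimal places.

w1 = Gv₀ = ((-4)·1 + (-4)·0; 4·1 + 7·0) = (-4, 4)
w2 = Gw1 = ((-4)·(-4) + (-4)·4; 4·(-4) + 7·4) = (0, 12)
Gw2 = (-48, 84)
w2·Gw2 = 0·(-48) + 12·84 = 1008; w2·w2 = 0·0 + 12·12 = 144
λ ≈ 1008/144 = 7.0000

λ ≈ 7.0000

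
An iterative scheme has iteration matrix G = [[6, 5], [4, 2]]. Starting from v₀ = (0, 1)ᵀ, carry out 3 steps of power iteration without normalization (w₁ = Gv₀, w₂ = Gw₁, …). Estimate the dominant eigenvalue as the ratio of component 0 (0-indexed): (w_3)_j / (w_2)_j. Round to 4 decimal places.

w1 = Gv₀ = (5, 2)
w2 = Gw1 = (40, 24)
w3 = Gw2 = (360, 208)
Ratio at component: 360 / 40 = 9.0000

9.0000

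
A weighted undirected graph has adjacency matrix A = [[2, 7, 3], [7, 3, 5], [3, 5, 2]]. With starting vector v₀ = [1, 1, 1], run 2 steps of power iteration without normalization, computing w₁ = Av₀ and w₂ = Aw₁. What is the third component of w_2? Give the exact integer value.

w1 = Av₀ = (2·1 + 7·1 + 3·1; 7·1 + 3·1 + 5·1; 3·1 + 5·1 + 2·1) = (12, 15, 10)
w2 = Aw1 = (2·12 + 7·15 + 3·10; 7·12 + 3·15 + 5·10; 3·12 + 5·15 + 2·10) = (159, 179, 131)
The requested component of w2 is 131.

131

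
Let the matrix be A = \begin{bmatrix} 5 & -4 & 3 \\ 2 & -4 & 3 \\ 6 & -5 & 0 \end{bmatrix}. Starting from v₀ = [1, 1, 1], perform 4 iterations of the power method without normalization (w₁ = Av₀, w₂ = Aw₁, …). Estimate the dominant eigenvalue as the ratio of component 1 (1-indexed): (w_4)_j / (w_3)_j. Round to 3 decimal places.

w1 = Av₀ = (4, 1, 1)
w2 = Aw1 = (19, 7, 19)
w3 = Aw2 = (124, 67, 79)
w4 = Aw3 = (589, 217, 409)
Ratio at component: 589 / 124 = 4.750

λ ≈ 4.750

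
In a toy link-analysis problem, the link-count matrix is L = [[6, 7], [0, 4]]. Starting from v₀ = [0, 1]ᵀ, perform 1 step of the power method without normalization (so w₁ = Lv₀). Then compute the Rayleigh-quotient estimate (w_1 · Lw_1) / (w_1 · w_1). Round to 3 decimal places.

λ ≈ 8.523

w1 = Lv₀ = (7, 4)
Lw1 = (70, 16)
w1·Lw1 = 7·70 + 4·16 = 554; w1·w1 = 7·7 + 4·4 = 65
λ ≈ 554/65 = 8.523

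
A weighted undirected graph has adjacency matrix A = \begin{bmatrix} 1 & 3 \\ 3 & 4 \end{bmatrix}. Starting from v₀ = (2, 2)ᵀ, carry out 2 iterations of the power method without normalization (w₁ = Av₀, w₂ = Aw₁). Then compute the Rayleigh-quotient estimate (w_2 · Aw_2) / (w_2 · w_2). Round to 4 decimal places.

5.8539

w1 = Av₀ = (1·2 + 3·2; 3·2 + 4·2) = (8, 14)
w2 = Aw1 = (1·8 + 3·14; 3·8 + 4·14) = (50, 80)
Aw2 = (290, 470)
w2·Aw2 = 50·290 + 80·470 = 52100; w2·w2 = 50·50 + 80·80 = 8900
λ ≈ 52100/8900 = 5.8539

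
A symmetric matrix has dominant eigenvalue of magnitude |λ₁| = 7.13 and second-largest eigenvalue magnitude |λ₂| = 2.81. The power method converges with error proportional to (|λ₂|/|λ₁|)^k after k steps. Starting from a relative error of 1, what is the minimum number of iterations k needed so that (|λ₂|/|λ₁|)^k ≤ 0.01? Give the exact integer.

5

|λ₂/λ₁| = 2.81/7.13 = 0.39411
Need k ≥ ln(0.01) / ln(0.39411) = -4.6052 / -0.9311 ≈ 4.946
Smallest integer k satisfying the bound: 5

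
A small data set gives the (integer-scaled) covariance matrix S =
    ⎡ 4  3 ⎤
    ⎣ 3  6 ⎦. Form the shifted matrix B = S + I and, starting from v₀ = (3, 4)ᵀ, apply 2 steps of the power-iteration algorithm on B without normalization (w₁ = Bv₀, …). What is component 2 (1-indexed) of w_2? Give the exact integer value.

340

B = S + I has rows (5, 3); (3, 7)
w1 = Bv₀ = (27, 37)
w2 = Bw1 = (246, 340)
Requested component of w2: 340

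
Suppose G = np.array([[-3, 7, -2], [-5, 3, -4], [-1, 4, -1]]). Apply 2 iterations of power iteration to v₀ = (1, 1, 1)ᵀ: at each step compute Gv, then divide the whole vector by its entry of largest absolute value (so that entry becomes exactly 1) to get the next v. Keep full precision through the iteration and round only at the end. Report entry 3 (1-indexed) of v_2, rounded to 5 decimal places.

Gv0 = (2.000000, -6.000000, 2.000000); divide by -6.000000 → v1 = (-0.333333, 1.000000, -0.333333)
Gv1 = (8.666667, 6.000000, 4.666667); divide by 8.666667 → v2 = (1.000000, 0.692308, 0.538462)
Requested entry of v2: -28/-52 = 0.53846

0.53846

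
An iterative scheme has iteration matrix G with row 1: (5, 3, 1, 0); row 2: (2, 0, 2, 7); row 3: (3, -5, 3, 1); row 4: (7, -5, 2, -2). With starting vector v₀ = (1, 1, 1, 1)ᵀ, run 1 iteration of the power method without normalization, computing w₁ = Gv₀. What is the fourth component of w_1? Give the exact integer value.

2

w1 = Gv₀ = (5·1 + 3·1 + 1·1 + 0·1; 2·1 + 0·1 + 2·1 + 7·1; 3·1 + (-5)·1 + 3·1 + 1·1; 7·1 + (-5)·1 + 2·1 + (-2)·1) = (9, 11, 2, 2)
The requested component of w1 is 2.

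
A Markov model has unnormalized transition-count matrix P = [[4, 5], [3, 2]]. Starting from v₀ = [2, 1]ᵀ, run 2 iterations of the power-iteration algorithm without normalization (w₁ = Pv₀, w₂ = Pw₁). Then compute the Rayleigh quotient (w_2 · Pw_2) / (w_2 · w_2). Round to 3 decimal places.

6.997

w1 = Pv₀ = (13, 8)
w2 = Pw1 = (92, 55)
Pw2 = (643, 386)
w2·Pw2 = 92·643 + 55·386 = 80386; w2·w2 = 92·92 + 55·55 = 11489
λ ≈ 80386/11489 = 6.997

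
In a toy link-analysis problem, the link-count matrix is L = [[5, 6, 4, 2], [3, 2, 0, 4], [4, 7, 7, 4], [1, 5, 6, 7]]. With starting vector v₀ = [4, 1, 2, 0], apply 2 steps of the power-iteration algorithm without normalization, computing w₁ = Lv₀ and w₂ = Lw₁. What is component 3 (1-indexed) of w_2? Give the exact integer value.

w1 = Lv₀ = (5·4 + 6·1 + 4·2 + 2·0; 3·4 + 2·1 + 0·2 + 4·0; 4·4 + 7·1 + 7·2 + 4·0; 1·4 + 5·1 + 6·2 + 7·0) = (34, 14, 37, 21)
w2 = Lw1 = (5·34 + 6·14 + 4·37 + 2·21; 3·34 + 2·14 + 0·37 + 4·21; 4·34 + 7·14 + 7·37 + 4·21; 1·34 + 5·14 + 6·37 + 7·21) = (444, 214, 577, 473)
The requested component of w2 is 577.

577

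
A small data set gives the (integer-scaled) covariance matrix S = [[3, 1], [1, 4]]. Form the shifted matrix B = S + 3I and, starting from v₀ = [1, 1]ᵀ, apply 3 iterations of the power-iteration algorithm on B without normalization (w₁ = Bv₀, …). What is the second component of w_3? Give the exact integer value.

B = S + 3I has rows (6, 1); (1, 7)
w1 = Bv₀ = (6·1 + 1·1; 1·1 + 7·1) = (7, 8)
w2 = Bw1 = (6·7 + 1·8; 1·7 + 7·8) = (50, 63)
w3 = Bw2 = (363, 491)
Requested component of w3: 491

491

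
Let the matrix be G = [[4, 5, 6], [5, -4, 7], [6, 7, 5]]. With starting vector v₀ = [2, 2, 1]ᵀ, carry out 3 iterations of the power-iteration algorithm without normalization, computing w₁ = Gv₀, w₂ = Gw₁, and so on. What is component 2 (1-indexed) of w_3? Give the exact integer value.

w1 = Gv₀ = (4·2 + 5·2 + 6·1; 5·2 + (-4)·2 + 7·1; 6·2 + 7·2 + 5·1) = (24, 9, 31)
w2 = Gw1 = (4·24 + 5·9 + 6·31; 5·24 + (-4)·9 + 7·31; 6·24 + 7·9 + 5·31) = (327, 301, 362)
w3 = Gw2 = (4985, 2965, 5879)
The requested component of w3 is 2965.

2965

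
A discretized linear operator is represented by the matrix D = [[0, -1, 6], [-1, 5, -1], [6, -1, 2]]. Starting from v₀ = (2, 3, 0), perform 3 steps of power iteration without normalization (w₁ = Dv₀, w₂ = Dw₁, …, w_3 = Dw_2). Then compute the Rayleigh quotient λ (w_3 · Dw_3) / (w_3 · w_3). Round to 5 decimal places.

w1 = Dv₀ = (0·2 + (-1)·3 + 6·0; (-1)·2 + 5·3 + (-1)·0; 6·2 + (-1)·3 + 2·0) = (-3, 13, 9)
w2 = Dw1 = (0·(-3) + (-1)·13 + 6·9; (-1)·(-3) + 5·13 + (-1)·9; 6·(-3) + (-1)·13 + 2·9) = (41, 59, -13)
w3 = Dw2 = (-137, 267, 161)
Dw3 = (699, 1311, -767)
w3·Dw3 = (-137)·699 + 267·1311 + 161·(-767) = 130787; w3·w3 = (-137)·(-137) + 267·267 + 161·161 = 115979
λ ≈ 130787/115979 = 1.12768

1.12768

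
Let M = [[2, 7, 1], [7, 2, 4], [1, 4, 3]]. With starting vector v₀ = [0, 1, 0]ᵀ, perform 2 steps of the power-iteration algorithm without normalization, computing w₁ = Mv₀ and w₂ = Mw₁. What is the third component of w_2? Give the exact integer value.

27

w1 = Mv₀ = (2·0 + 7·1 + 1·0; 7·0 + 2·1 + 4·0; 1·0 + 4·1 + 3·0) = (7, 2, 4)
w2 = Mw1 = (2·7 + 7·2 + 1·4; 7·7 + 2·2 + 4·4; 1·7 + 4·2 + 3·4) = (32, 69, 27)
The requested component of w2 is 27.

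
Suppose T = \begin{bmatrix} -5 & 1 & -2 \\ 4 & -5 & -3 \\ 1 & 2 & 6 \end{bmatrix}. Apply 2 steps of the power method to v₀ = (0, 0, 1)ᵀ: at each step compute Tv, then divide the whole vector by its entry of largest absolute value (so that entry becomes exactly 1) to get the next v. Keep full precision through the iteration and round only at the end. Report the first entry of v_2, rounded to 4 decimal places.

Tv0 = (-2.00000, -3.00000, 6.00000); divide by 6.00000 → v1 = (-0.33333, -0.50000, 1.00000)
Tv1 = (-0.83333, -1.83333, 4.66667); divide by 4.66667 → v2 = (-0.17857, -0.39286, 1.00000)
Requested entry of v2: -5/28 = -0.1786

-0.1786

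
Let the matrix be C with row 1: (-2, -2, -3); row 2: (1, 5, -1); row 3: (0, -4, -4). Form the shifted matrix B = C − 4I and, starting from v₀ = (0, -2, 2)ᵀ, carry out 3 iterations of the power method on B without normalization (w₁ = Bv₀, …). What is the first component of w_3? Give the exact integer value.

-508

B = C − 4I has rows (-6, -2, -3); (1, 1, -1); (0, -4, -8)
w1 = Bv₀ = (-2, -4, -8)
w2 = Bw1 = (44, 2, 80)
w3 = Bw2 = (-508, -34, -648)
Requested component of w3: -508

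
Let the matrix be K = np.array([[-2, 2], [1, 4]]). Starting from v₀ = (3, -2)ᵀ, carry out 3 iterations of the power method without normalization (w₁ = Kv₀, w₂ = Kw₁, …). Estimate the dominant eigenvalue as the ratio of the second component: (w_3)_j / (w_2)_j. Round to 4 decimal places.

w1 = Kv₀ = (-10, -5)
w2 = Kw1 = (10, -30)
w3 = Kw2 = (-80, -110)
Ratio at component: -110 / -30 = 3.6667

λ ≈ 3.6667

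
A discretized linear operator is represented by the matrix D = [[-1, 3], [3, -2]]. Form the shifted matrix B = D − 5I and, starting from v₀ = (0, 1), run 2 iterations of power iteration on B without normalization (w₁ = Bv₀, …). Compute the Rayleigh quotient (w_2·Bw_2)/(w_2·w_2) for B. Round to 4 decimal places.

μ ≈ -9.4669

B = D − 5I has rows (-6, 3); (3, -7)
w1 = Bv₀ = (3, -7)
w2 = Bw1 = (-39, 58)
Bw2 = (408, -523)
w2·Bw2 = -46246; w2·w2 = 4885; μ ≈ -46246/4885 = -9.4669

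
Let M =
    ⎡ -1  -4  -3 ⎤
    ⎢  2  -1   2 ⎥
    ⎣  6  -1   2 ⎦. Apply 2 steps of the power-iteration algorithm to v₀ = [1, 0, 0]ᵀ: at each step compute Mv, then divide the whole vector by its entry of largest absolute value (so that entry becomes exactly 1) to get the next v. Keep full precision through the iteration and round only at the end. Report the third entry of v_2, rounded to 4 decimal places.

Mv0 = (-1.00000, 2.00000, 6.00000); divide by 6.00000 → v1 = (-0.16667, 0.33333, 1.00000)
Mv1 = (-4.16667, 1.33333, 0.66667); divide by -4.16667 → v2 = (1.00000, -0.32000, -0.16000)
Requested entry of v2: 4/-25 = -0.1600

-0.1600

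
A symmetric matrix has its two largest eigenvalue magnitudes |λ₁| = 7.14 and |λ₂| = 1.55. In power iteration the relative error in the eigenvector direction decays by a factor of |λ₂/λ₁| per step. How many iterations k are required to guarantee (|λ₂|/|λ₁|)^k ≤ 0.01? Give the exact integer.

|λ₂/λ₁| = 1.55/7.14 = 0.21709
Need k ≥ ln(0.01) / ln(0.21709) = -4.6052 / -1.5275 ≈ 3.015
Smallest integer k satisfying the bound: 4

4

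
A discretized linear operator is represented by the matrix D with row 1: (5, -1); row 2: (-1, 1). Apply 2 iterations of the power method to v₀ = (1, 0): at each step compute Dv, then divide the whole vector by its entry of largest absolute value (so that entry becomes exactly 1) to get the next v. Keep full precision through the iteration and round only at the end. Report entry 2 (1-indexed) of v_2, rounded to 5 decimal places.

Dv0 = (5.000000, -1.000000); divide by 5.000000 → v1 = (1.000000, -0.200000)
Dv1 = (5.200000, -1.200000); divide by 5.200000 → v2 = (1.000000, -0.230769)
Requested entry of v2: -6/26 = -0.23077

-0.23077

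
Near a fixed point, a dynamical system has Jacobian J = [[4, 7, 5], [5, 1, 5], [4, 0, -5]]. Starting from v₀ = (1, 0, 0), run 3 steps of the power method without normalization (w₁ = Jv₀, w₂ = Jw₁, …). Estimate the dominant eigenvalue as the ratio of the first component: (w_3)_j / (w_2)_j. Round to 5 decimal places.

8.15493

w1 = Jv₀ = (4·1 + 7·0 + 5·0; 5·1 + 1·0 + 5·0; 4·1 + 0·0 + (-5)·0) = (4, 5, 4)
w2 = Jw1 = (4·4 + 7·5 + 5·4; 5·4 + 1·5 + 5·4; 4·4 + 0·5 + (-5)·4) = (71, 45, -4)
w3 = Jw2 = (579, 380, 304)
Ratio at component: 579 / 71 = 8.15493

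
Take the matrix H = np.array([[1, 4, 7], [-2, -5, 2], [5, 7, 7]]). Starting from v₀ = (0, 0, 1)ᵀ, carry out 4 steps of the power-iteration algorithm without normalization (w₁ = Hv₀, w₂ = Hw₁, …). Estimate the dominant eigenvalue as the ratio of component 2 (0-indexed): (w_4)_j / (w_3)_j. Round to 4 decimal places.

w1 = Hv₀ = (1·0 + 4·0 + 7·1; (-2)·0 + (-5)·0 + 2·1; 5·0 + 7·0 + 7·1) = (7, 2, 7)
w2 = Hw1 = (1·7 + 4·2 + 7·7; (-2)·7 + (-5)·2 + 2·7; 5·7 + 7·2 + 7·7) = (64, -10, 98)
w3 = Hw2 = (710, 118, 936)
w4 = Hw3 = (7734, -138, 10928)
Ratio at component: 10928 / 936 = 11.6752

λ ≈ 11.6752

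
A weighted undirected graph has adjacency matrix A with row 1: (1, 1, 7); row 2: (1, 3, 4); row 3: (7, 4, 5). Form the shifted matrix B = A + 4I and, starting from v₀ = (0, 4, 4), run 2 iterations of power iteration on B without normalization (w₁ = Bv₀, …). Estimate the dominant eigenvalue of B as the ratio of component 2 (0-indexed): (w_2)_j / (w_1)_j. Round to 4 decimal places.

B = A + 4I has rows (5, 1, 7); (1, 7, 4); (7, 4, 9)
w1 = Bv₀ = (5·0 + 1·4 + 7·4; 1·0 + 7·4 + 4·4; 7·0 + 4·4 + 9·4) = (32, 44, 52)
w2 = Bw1 = (5·32 + 1·44 + 7·52; 1·32 + 7·44 + 4·52; 7·32 + 4·44 + 9·52) = (568, 548, 868)
Ratio: 868/52 = 16.6923

μ ≈ 16.6923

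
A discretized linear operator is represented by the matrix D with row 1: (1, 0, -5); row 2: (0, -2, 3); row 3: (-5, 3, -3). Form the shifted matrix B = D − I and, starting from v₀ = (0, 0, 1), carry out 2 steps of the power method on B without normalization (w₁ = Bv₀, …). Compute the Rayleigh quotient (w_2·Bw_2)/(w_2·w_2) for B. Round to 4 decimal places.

B = D − I has rows (0, 0, -5); (0, -3, 3); (-5, 3, -4)
w1 = Bv₀ = (0·0 + 0·0 + (-5)·1; 0·0 + (-3)·0 + 3·1; (-5)·0 + 3·0 + (-4)·1) = (-5, 3, -4)
w2 = Bw1 = (0·(-5) + 0·3 + (-5)·(-4); 0·(-5) + (-3)·3 + 3·(-4); (-5)·(-5) + 3·3 + (-4)·(-4)) = (20, -21, 50)
Bw2 = (-250, 213, -363)
w2·Bw2 = -27623; w2·w2 = 3341; μ ≈ -27623/3341 = -8.2679

μ ≈ -8.2679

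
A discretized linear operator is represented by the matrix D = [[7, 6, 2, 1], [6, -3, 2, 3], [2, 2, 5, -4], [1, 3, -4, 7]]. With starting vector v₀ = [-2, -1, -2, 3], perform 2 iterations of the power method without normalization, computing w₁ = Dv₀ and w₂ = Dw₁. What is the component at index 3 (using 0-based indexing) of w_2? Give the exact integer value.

w1 = Dv₀ = (-21, -4, -28, 24)
w2 = Dw1 = (-203, -98, -286, 247)
The requested component of w2 is 247.

247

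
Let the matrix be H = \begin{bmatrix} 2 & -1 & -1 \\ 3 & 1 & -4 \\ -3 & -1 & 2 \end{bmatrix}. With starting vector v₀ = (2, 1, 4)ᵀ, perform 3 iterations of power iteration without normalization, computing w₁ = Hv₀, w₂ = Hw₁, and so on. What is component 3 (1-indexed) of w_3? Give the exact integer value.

26

w1 = Hv₀ = (-1, -9, 1)
w2 = Hw1 = (6, -16, 14)
w3 = Hw2 = (14, -54, 26)
The requested component of w3 is 26.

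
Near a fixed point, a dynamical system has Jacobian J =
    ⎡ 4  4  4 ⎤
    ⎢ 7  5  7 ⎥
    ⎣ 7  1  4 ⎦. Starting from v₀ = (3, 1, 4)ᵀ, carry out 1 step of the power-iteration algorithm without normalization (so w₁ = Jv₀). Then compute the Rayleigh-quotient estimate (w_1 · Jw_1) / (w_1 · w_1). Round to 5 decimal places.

w1 = Jv₀ = (32, 54, 38)
Jw1 = (496, 760, 430)
w1·Jw1 = 32·496 + 54·760 + 38·430 = 73252; w1·w1 = 32·32 + 54·54 + 38·38 = 5384
λ ≈ 73252/5384 = 13.60550

13.60550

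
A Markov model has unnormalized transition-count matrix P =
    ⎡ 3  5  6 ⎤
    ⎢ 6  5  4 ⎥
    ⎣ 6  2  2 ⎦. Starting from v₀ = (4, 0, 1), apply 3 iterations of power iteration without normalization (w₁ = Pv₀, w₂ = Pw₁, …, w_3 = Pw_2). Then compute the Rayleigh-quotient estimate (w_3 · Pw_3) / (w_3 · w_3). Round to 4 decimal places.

w1 = Pv₀ = (3·4 + 5·0 + 6·1; 6·4 + 5·0 + 4·1; 6·4 + 2·0 + 2·1) = (18, 28, 26)
w2 = Pw1 = (3·18 + 5·28 + 6·26; 6·18 + 5·28 + 4·26; 6·18 + 2·28 + 2·26) = (350, 352, 216)
w3 = Pw2 = (4106, 4724, 3236)
Pw3 = (55354, 61200, 40556)
w3·Pw3 = 4106·55354 + 4724·61200 + 3236·40556 = 647631540; w3·w3 = 4106·4106 + 4724·4724 + 3236·3236 = 49647108
λ ≈ 647631540/49647108 = 13.0447

13.0447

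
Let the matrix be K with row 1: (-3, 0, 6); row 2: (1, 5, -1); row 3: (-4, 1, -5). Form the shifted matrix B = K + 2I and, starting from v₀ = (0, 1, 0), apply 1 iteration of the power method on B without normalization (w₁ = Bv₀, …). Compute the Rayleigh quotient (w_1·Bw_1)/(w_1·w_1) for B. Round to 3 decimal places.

μ ≈ 6.800

B = K + 2I has rows (-1, 0, 6); (1, 7, -1); (-4, 1, -3)
w1 = Bv₀ = ((-1)·0 + 0·1 + 6·0; 1·0 + 7·1 + (-1)·0; (-4)·0 + 1·1 + (-3)·0) = (0, 7, 1)
Bw1 = (6, 48, 4)
w1·Bw1 = 340; w1·w1 = 50; μ ≈ 340/50 = 6.800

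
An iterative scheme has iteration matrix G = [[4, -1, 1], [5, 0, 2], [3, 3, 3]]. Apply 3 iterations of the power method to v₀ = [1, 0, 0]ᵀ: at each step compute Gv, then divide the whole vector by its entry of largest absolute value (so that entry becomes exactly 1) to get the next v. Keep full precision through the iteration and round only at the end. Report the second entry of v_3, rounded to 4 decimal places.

Gv0 = (4.00000, 5.00000, 3.00000); divide by 5.00000 → v1 = (0.80000, 1.00000, 0.60000)
Gv1 = (2.80000, 5.20000, 7.20000); divide by 7.20000 → v2 = (0.38889, 0.72222, 1.00000)
Gv2 = (1.83333, 3.94444, 6.33333); divide by 6.33333 → v3 = (0.28947, 0.62281, 1.00000)
Requested entry of v3: 142/228 = 0.6228

0.6228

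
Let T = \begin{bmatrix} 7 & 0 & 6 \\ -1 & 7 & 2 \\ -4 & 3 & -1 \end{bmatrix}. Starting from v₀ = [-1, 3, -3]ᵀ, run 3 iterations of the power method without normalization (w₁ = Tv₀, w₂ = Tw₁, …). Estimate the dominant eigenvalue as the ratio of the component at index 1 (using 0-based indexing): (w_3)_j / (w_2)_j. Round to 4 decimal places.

9.0296

w1 = Tv₀ = (-25, 16, 16)
w2 = Tw1 = (-79, 169, 132)
w3 = Tw2 = (239, 1526, 691)
Ratio at component: 1526 / 169 = 9.0296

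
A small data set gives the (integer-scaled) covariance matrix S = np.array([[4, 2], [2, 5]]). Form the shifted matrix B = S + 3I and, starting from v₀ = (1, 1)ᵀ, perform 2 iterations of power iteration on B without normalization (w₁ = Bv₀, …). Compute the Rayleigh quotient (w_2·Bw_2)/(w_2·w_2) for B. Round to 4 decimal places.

B = S + 3I has rows (7, 2); (2, 8)
w1 = Bv₀ = (7·1 + 2·1; 2·1 + 8·1) = (9, 10)
w2 = Bw1 = (7·9 + 2·10; 2·9 + 8·10) = (83, 98)
Bw2 = (777, 950)
w2·Bw2 = 157591; w2·w2 = 16493; μ ≈ 157591/16493 = 9.5550

9.5550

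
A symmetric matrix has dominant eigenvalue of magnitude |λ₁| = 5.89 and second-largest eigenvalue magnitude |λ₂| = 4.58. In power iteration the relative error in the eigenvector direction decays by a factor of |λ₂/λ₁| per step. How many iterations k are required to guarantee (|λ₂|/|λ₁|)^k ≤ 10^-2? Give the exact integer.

19

|λ₂/λ₁| = 4.58/5.89 = 0.77759
Need k ≥ ln(10^-2) / ln(0.77759) = -4.6052 / -0.2516 ≈ 18.307
Smallest integer k satisfying the bound: 19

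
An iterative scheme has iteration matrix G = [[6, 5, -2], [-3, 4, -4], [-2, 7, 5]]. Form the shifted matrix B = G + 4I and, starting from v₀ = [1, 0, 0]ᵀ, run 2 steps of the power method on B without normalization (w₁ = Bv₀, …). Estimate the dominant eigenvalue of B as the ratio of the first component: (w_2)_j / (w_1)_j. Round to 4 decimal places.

B = G + 4I has rows (10, 5, -2); (-3, 8, -4); (-2, 7, 9)
w1 = Bv₀ = (10·1 + 5·0 + (-2)·0; (-3)·1 + 8·0 + (-4)·0; (-2)·1 + 7·0 + 9·0) = (10, -3, -2)
w2 = Bw1 = (10·10 + 5·(-3) + (-2)·(-2); (-3)·10 + 8·(-3) + (-4)·(-2); (-2)·10 + 7·(-3) + 9·(-2)) = (89, -46, -59)
Ratio: 89/10 = 8.9000

8.9000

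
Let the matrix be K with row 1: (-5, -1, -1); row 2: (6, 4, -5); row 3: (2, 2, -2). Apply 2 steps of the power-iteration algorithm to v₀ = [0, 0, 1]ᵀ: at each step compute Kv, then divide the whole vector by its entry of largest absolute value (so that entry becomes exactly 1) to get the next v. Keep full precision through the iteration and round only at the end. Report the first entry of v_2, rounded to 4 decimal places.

Kv0 = (-1.00000, -5.00000, -2.00000); divide by -5.00000 → v1 = (0.20000, 1.00000, 0.40000)
Kv1 = (-2.40000, 3.20000, 1.60000); divide by 3.20000 → v2 = (-0.75000, 1.00000, 0.50000)
Requested entry of v2: 12/-16 = -0.7500

-0.7500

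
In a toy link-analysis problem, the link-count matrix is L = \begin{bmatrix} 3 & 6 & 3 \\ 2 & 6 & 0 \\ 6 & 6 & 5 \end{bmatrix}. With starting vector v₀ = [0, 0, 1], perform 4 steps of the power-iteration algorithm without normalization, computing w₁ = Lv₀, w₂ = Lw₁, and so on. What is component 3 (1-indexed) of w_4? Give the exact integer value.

w1 = Lv₀ = (3, 0, 5)
w2 = Lw1 = (24, 6, 43)
w3 = Lw2 = (237, 84, 395)
w4 = Lw3 = (2400, 978, 3901)
The requested component of w4 is 3901.

3901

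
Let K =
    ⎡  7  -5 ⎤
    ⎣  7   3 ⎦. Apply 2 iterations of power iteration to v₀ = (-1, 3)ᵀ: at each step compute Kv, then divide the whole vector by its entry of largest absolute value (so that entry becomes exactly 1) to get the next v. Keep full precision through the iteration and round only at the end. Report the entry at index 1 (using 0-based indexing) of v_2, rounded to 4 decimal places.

0.9024

Kv0 = (-22.00000, 2.00000); divide by -22.00000 → v1 = (1.00000, -0.09091)
Kv1 = (7.45455, 6.72727); divide by 7.45455 → v2 = (1.00000, 0.90244)
Requested entry of v2: -148/-164 = 0.9024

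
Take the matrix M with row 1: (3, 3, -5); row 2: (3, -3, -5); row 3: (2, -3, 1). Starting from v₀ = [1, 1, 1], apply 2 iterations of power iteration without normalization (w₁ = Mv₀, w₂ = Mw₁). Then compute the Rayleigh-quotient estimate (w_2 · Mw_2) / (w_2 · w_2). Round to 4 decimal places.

w1 = Mv₀ = (1, -5, 0)
w2 = Mw1 = (-12, 18, 17)
Mw2 = (-67, -175, -61)
w2·Mw2 = (-12)·(-67) + 18·(-175) + 17·(-61) = -3383; w2·w2 = (-12)·(-12) + 18·18 + 17·17 = 757
λ ≈ -3383/757 = -4.4690

-4.4690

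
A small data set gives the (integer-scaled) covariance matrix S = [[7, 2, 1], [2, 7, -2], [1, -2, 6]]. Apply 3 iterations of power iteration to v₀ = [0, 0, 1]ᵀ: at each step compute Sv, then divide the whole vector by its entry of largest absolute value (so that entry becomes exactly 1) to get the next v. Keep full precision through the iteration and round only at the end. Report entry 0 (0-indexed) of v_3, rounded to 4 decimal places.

0.1848

Sv0 = (1.00000, -2.00000, 6.00000); divide by 6.00000 → v1 = (0.16667, -0.33333, 1.00000)
Sv1 = (1.50000, -4.00000, 6.83333); divide by 6.83333 → v2 = (0.21951, -0.58537, 1.00000)
Sv2 = (1.36585, -5.65854, 7.39024); divide by 7.39024 → v3 = (0.18482, -0.76568, 1.00000)
Requested entry of v3: 56/303 = 0.1848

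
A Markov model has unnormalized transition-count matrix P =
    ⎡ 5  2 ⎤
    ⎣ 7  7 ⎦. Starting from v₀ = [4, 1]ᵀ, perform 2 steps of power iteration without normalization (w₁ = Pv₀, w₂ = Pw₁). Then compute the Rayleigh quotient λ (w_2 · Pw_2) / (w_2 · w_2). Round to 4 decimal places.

10.0354

w1 = Pv₀ = (5·4 + 2·1; 7·4 + 7·1) = (22, 35)
w2 = Pw1 = (5·22 + 2·35; 7·22 + 7·35) = (180, 399)
Pw2 = (1698, 4053)
w2·Pw2 = 180·1698 + 399·4053 = 1922787; w2·w2 = 180·180 + 399·399 = 191601
λ ≈ 1922787/191601 = 10.0354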